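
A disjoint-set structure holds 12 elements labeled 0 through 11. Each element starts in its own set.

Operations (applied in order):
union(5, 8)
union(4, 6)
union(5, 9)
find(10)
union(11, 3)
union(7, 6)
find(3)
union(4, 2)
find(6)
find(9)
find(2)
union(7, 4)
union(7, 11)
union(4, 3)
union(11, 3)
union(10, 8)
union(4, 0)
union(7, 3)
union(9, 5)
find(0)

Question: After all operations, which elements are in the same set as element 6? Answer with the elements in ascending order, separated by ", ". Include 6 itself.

Step 1: union(5, 8) -> merged; set of 5 now {5, 8}
Step 2: union(4, 6) -> merged; set of 4 now {4, 6}
Step 3: union(5, 9) -> merged; set of 5 now {5, 8, 9}
Step 4: find(10) -> no change; set of 10 is {10}
Step 5: union(11, 3) -> merged; set of 11 now {3, 11}
Step 6: union(7, 6) -> merged; set of 7 now {4, 6, 7}
Step 7: find(3) -> no change; set of 3 is {3, 11}
Step 8: union(4, 2) -> merged; set of 4 now {2, 4, 6, 7}
Step 9: find(6) -> no change; set of 6 is {2, 4, 6, 7}
Step 10: find(9) -> no change; set of 9 is {5, 8, 9}
Step 11: find(2) -> no change; set of 2 is {2, 4, 6, 7}
Step 12: union(7, 4) -> already same set; set of 7 now {2, 4, 6, 7}
Step 13: union(7, 11) -> merged; set of 7 now {2, 3, 4, 6, 7, 11}
Step 14: union(4, 3) -> already same set; set of 4 now {2, 3, 4, 6, 7, 11}
Step 15: union(11, 3) -> already same set; set of 11 now {2, 3, 4, 6, 7, 11}
Step 16: union(10, 8) -> merged; set of 10 now {5, 8, 9, 10}
Step 17: union(4, 0) -> merged; set of 4 now {0, 2, 3, 4, 6, 7, 11}
Step 18: union(7, 3) -> already same set; set of 7 now {0, 2, 3, 4, 6, 7, 11}
Step 19: union(9, 5) -> already same set; set of 9 now {5, 8, 9, 10}
Step 20: find(0) -> no change; set of 0 is {0, 2, 3, 4, 6, 7, 11}
Component of 6: {0, 2, 3, 4, 6, 7, 11}

Answer: 0, 2, 3, 4, 6, 7, 11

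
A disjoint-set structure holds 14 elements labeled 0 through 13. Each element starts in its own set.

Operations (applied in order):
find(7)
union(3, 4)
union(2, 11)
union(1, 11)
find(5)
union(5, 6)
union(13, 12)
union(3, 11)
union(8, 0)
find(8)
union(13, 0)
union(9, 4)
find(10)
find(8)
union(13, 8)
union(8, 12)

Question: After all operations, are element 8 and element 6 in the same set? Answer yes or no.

Answer: no

Derivation:
Step 1: find(7) -> no change; set of 7 is {7}
Step 2: union(3, 4) -> merged; set of 3 now {3, 4}
Step 3: union(2, 11) -> merged; set of 2 now {2, 11}
Step 4: union(1, 11) -> merged; set of 1 now {1, 2, 11}
Step 5: find(5) -> no change; set of 5 is {5}
Step 6: union(5, 6) -> merged; set of 5 now {5, 6}
Step 7: union(13, 12) -> merged; set of 13 now {12, 13}
Step 8: union(3, 11) -> merged; set of 3 now {1, 2, 3, 4, 11}
Step 9: union(8, 0) -> merged; set of 8 now {0, 8}
Step 10: find(8) -> no change; set of 8 is {0, 8}
Step 11: union(13, 0) -> merged; set of 13 now {0, 8, 12, 13}
Step 12: union(9, 4) -> merged; set of 9 now {1, 2, 3, 4, 9, 11}
Step 13: find(10) -> no change; set of 10 is {10}
Step 14: find(8) -> no change; set of 8 is {0, 8, 12, 13}
Step 15: union(13, 8) -> already same set; set of 13 now {0, 8, 12, 13}
Step 16: union(8, 12) -> already same set; set of 8 now {0, 8, 12, 13}
Set of 8: {0, 8, 12, 13}; 6 is not a member.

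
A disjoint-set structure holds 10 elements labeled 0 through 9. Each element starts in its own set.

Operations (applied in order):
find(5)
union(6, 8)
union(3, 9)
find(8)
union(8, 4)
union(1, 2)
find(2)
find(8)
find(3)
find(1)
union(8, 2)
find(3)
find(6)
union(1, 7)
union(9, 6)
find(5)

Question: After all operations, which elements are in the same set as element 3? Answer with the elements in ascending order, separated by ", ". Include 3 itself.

Step 1: find(5) -> no change; set of 5 is {5}
Step 2: union(6, 8) -> merged; set of 6 now {6, 8}
Step 3: union(3, 9) -> merged; set of 3 now {3, 9}
Step 4: find(8) -> no change; set of 8 is {6, 8}
Step 5: union(8, 4) -> merged; set of 8 now {4, 6, 8}
Step 6: union(1, 2) -> merged; set of 1 now {1, 2}
Step 7: find(2) -> no change; set of 2 is {1, 2}
Step 8: find(8) -> no change; set of 8 is {4, 6, 8}
Step 9: find(3) -> no change; set of 3 is {3, 9}
Step 10: find(1) -> no change; set of 1 is {1, 2}
Step 11: union(8, 2) -> merged; set of 8 now {1, 2, 4, 6, 8}
Step 12: find(3) -> no change; set of 3 is {3, 9}
Step 13: find(6) -> no change; set of 6 is {1, 2, 4, 6, 8}
Step 14: union(1, 7) -> merged; set of 1 now {1, 2, 4, 6, 7, 8}
Step 15: union(9, 6) -> merged; set of 9 now {1, 2, 3, 4, 6, 7, 8, 9}
Step 16: find(5) -> no change; set of 5 is {5}
Component of 3: {1, 2, 3, 4, 6, 7, 8, 9}

Answer: 1, 2, 3, 4, 6, 7, 8, 9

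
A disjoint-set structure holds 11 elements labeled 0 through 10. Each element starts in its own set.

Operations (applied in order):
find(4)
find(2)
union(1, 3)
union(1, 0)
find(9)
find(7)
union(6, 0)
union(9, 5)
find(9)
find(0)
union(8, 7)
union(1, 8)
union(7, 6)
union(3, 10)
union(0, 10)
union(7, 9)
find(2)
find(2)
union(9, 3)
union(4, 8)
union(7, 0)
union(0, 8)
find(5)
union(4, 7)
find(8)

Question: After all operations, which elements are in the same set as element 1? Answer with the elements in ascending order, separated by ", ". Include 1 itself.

Step 1: find(4) -> no change; set of 4 is {4}
Step 2: find(2) -> no change; set of 2 is {2}
Step 3: union(1, 3) -> merged; set of 1 now {1, 3}
Step 4: union(1, 0) -> merged; set of 1 now {0, 1, 3}
Step 5: find(9) -> no change; set of 9 is {9}
Step 6: find(7) -> no change; set of 7 is {7}
Step 7: union(6, 0) -> merged; set of 6 now {0, 1, 3, 6}
Step 8: union(9, 5) -> merged; set of 9 now {5, 9}
Step 9: find(9) -> no change; set of 9 is {5, 9}
Step 10: find(0) -> no change; set of 0 is {0, 1, 3, 6}
Step 11: union(8, 7) -> merged; set of 8 now {7, 8}
Step 12: union(1, 8) -> merged; set of 1 now {0, 1, 3, 6, 7, 8}
Step 13: union(7, 6) -> already same set; set of 7 now {0, 1, 3, 6, 7, 8}
Step 14: union(3, 10) -> merged; set of 3 now {0, 1, 3, 6, 7, 8, 10}
Step 15: union(0, 10) -> already same set; set of 0 now {0, 1, 3, 6, 7, 8, 10}
Step 16: union(7, 9) -> merged; set of 7 now {0, 1, 3, 5, 6, 7, 8, 9, 10}
Step 17: find(2) -> no change; set of 2 is {2}
Step 18: find(2) -> no change; set of 2 is {2}
Step 19: union(9, 3) -> already same set; set of 9 now {0, 1, 3, 5, 6, 7, 8, 9, 10}
Step 20: union(4, 8) -> merged; set of 4 now {0, 1, 3, 4, 5, 6, 7, 8, 9, 10}
Step 21: union(7, 0) -> already same set; set of 7 now {0, 1, 3, 4, 5, 6, 7, 8, 9, 10}
Step 22: union(0, 8) -> already same set; set of 0 now {0, 1, 3, 4, 5, 6, 7, 8, 9, 10}
Step 23: find(5) -> no change; set of 5 is {0, 1, 3, 4, 5, 6, 7, 8, 9, 10}
Step 24: union(4, 7) -> already same set; set of 4 now {0, 1, 3, 4, 5, 6, 7, 8, 9, 10}
Step 25: find(8) -> no change; set of 8 is {0, 1, 3, 4, 5, 6, 7, 8, 9, 10}
Component of 1: {0, 1, 3, 4, 5, 6, 7, 8, 9, 10}

Answer: 0, 1, 3, 4, 5, 6, 7, 8, 9, 10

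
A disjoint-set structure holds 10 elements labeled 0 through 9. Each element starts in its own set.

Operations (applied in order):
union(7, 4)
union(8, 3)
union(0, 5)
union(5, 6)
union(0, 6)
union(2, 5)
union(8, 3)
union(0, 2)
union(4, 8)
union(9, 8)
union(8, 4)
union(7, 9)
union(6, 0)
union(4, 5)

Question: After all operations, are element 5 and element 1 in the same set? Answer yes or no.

Step 1: union(7, 4) -> merged; set of 7 now {4, 7}
Step 2: union(8, 3) -> merged; set of 8 now {3, 8}
Step 3: union(0, 5) -> merged; set of 0 now {0, 5}
Step 4: union(5, 6) -> merged; set of 5 now {0, 5, 6}
Step 5: union(0, 6) -> already same set; set of 0 now {0, 5, 6}
Step 6: union(2, 5) -> merged; set of 2 now {0, 2, 5, 6}
Step 7: union(8, 3) -> already same set; set of 8 now {3, 8}
Step 8: union(0, 2) -> already same set; set of 0 now {0, 2, 5, 6}
Step 9: union(4, 8) -> merged; set of 4 now {3, 4, 7, 8}
Step 10: union(9, 8) -> merged; set of 9 now {3, 4, 7, 8, 9}
Step 11: union(8, 4) -> already same set; set of 8 now {3, 4, 7, 8, 9}
Step 12: union(7, 9) -> already same set; set of 7 now {3, 4, 7, 8, 9}
Step 13: union(6, 0) -> already same set; set of 6 now {0, 2, 5, 6}
Step 14: union(4, 5) -> merged; set of 4 now {0, 2, 3, 4, 5, 6, 7, 8, 9}
Set of 5: {0, 2, 3, 4, 5, 6, 7, 8, 9}; 1 is not a member.

Answer: no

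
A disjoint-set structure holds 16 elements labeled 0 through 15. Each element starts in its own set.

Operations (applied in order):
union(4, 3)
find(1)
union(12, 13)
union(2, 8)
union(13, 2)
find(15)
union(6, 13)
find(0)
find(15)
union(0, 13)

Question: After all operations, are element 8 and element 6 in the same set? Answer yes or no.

Answer: yes

Derivation:
Step 1: union(4, 3) -> merged; set of 4 now {3, 4}
Step 2: find(1) -> no change; set of 1 is {1}
Step 3: union(12, 13) -> merged; set of 12 now {12, 13}
Step 4: union(2, 8) -> merged; set of 2 now {2, 8}
Step 5: union(13, 2) -> merged; set of 13 now {2, 8, 12, 13}
Step 6: find(15) -> no change; set of 15 is {15}
Step 7: union(6, 13) -> merged; set of 6 now {2, 6, 8, 12, 13}
Step 8: find(0) -> no change; set of 0 is {0}
Step 9: find(15) -> no change; set of 15 is {15}
Step 10: union(0, 13) -> merged; set of 0 now {0, 2, 6, 8, 12, 13}
Set of 8: {0, 2, 6, 8, 12, 13}; 6 is a member.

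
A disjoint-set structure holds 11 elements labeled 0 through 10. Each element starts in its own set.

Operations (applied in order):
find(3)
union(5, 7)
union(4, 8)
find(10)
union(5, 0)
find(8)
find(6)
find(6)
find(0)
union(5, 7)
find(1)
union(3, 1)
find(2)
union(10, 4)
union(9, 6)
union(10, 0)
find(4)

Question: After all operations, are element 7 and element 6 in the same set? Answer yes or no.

Step 1: find(3) -> no change; set of 3 is {3}
Step 2: union(5, 7) -> merged; set of 5 now {5, 7}
Step 3: union(4, 8) -> merged; set of 4 now {4, 8}
Step 4: find(10) -> no change; set of 10 is {10}
Step 5: union(5, 0) -> merged; set of 5 now {0, 5, 7}
Step 6: find(8) -> no change; set of 8 is {4, 8}
Step 7: find(6) -> no change; set of 6 is {6}
Step 8: find(6) -> no change; set of 6 is {6}
Step 9: find(0) -> no change; set of 0 is {0, 5, 7}
Step 10: union(5, 7) -> already same set; set of 5 now {0, 5, 7}
Step 11: find(1) -> no change; set of 1 is {1}
Step 12: union(3, 1) -> merged; set of 3 now {1, 3}
Step 13: find(2) -> no change; set of 2 is {2}
Step 14: union(10, 4) -> merged; set of 10 now {4, 8, 10}
Step 15: union(9, 6) -> merged; set of 9 now {6, 9}
Step 16: union(10, 0) -> merged; set of 10 now {0, 4, 5, 7, 8, 10}
Step 17: find(4) -> no change; set of 4 is {0, 4, 5, 7, 8, 10}
Set of 7: {0, 4, 5, 7, 8, 10}; 6 is not a member.

Answer: no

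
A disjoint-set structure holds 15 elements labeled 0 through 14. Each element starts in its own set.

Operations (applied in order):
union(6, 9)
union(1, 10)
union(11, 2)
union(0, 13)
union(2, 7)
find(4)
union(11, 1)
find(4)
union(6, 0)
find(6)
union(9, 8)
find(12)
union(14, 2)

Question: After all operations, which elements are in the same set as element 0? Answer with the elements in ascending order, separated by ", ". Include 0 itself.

Step 1: union(6, 9) -> merged; set of 6 now {6, 9}
Step 2: union(1, 10) -> merged; set of 1 now {1, 10}
Step 3: union(11, 2) -> merged; set of 11 now {2, 11}
Step 4: union(0, 13) -> merged; set of 0 now {0, 13}
Step 5: union(2, 7) -> merged; set of 2 now {2, 7, 11}
Step 6: find(4) -> no change; set of 4 is {4}
Step 7: union(11, 1) -> merged; set of 11 now {1, 2, 7, 10, 11}
Step 8: find(4) -> no change; set of 4 is {4}
Step 9: union(6, 0) -> merged; set of 6 now {0, 6, 9, 13}
Step 10: find(6) -> no change; set of 6 is {0, 6, 9, 13}
Step 11: union(9, 8) -> merged; set of 9 now {0, 6, 8, 9, 13}
Step 12: find(12) -> no change; set of 12 is {12}
Step 13: union(14, 2) -> merged; set of 14 now {1, 2, 7, 10, 11, 14}
Component of 0: {0, 6, 8, 9, 13}

Answer: 0, 6, 8, 9, 13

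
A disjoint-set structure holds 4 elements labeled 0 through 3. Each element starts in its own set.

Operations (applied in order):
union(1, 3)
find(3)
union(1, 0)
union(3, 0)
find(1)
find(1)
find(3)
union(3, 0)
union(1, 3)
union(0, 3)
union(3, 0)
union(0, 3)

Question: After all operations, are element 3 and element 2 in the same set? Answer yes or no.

Answer: no

Derivation:
Step 1: union(1, 3) -> merged; set of 1 now {1, 3}
Step 2: find(3) -> no change; set of 3 is {1, 3}
Step 3: union(1, 0) -> merged; set of 1 now {0, 1, 3}
Step 4: union(3, 0) -> already same set; set of 3 now {0, 1, 3}
Step 5: find(1) -> no change; set of 1 is {0, 1, 3}
Step 6: find(1) -> no change; set of 1 is {0, 1, 3}
Step 7: find(3) -> no change; set of 3 is {0, 1, 3}
Step 8: union(3, 0) -> already same set; set of 3 now {0, 1, 3}
Step 9: union(1, 3) -> already same set; set of 1 now {0, 1, 3}
Step 10: union(0, 3) -> already same set; set of 0 now {0, 1, 3}
Step 11: union(3, 0) -> already same set; set of 3 now {0, 1, 3}
Step 12: union(0, 3) -> already same set; set of 0 now {0, 1, 3}
Set of 3: {0, 1, 3}; 2 is not a member.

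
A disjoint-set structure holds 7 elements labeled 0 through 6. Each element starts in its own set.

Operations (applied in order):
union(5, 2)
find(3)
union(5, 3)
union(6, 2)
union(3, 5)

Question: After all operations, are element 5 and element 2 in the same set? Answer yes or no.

Answer: yes

Derivation:
Step 1: union(5, 2) -> merged; set of 5 now {2, 5}
Step 2: find(3) -> no change; set of 3 is {3}
Step 3: union(5, 3) -> merged; set of 5 now {2, 3, 5}
Step 4: union(6, 2) -> merged; set of 6 now {2, 3, 5, 6}
Step 5: union(3, 5) -> already same set; set of 3 now {2, 3, 5, 6}
Set of 5: {2, 3, 5, 6}; 2 is a member.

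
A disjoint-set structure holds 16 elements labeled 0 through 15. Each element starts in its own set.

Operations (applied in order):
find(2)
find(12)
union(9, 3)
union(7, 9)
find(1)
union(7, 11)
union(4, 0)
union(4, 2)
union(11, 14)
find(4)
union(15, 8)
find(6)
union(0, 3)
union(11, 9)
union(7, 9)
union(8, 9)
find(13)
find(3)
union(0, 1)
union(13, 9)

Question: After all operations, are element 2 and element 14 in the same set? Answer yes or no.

Step 1: find(2) -> no change; set of 2 is {2}
Step 2: find(12) -> no change; set of 12 is {12}
Step 3: union(9, 3) -> merged; set of 9 now {3, 9}
Step 4: union(7, 9) -> merged; set of 7 now {3, 7, 9}
Step 5: find(1) -> no change; set of 1 is {1}
Step 6: union(7, 11) -> merged; set of 7 now {3, 7, 9, 11}
Step 7: union(4, 0) -> merged; set of 4 now {0, 4}
Step 8: union(4, 2) -> merged; set of 4 now {0, 2, 4}
Step 9: union(11, 14) -> merged; set of 11 now {3, 7, 9, 11, 14}
Step 10: find(4) -> no change; set of 4 is {0, 2, 4}
Step 11: union(15, 8) -> merged; set of 15 now {8, 15}
Step 12: find(6) -> no change; set of 6 is {6}
Step 13: union(0, 3) -> merged; set of 0 now {0, 2, 3, 4, 7, 9, 11, 14}
Step 14: union(11, 9) -> already same set; set of 11 now {0, 2, 3, 4, 7, 9, 11, 14}
Step 15: union(7, 9) -> already same set; set of 7 now {0, 2, 3, 4, 7, 9, 11, 14}
Step 16: union(8, 9) -> merged; set of 8 now {0, 2, 3, 4, 7, 8, 9, 11, 14, 15}
Step 17: find(13) -> no change; set of 13 is {13}
Step 18: find(3) -> no change; set of 3 is {0, 2, 3, 4, 7, 8, 9, 11, 14, 15}
Step 19: union(0, 1) -> merged; set of 0 now {0, 1, 2, 3, 4, 7, 8, 9, 11, 14, 15}
Step 20: union(13, 9) -> merged; set of 13 now {0, 1, 2, 3, 4, 7, 8, 9, 11, 13, 14, 15}
Set of 2: {0, 1, 2, 3, 4, 7, 8, 9, 11, 13, 14, 15}; 14 is a member.

Answer: yes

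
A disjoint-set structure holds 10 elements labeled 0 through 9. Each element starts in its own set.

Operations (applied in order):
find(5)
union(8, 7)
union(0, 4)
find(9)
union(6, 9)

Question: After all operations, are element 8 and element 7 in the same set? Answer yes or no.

Step 1: find(5) -> no change; set of 5 is {5}
Step 2: union(8, 7) -> merged; set of 8 now {7, 8}
Step 3: union(0, 4) -> merged; set of 0 now {0, 4}
Step 4: find(9) -> no change; set of 9 is {9}
Step 5: union(6, 9) -> merged; set of 6 now {6, 9}
Set of 8: {7, 8}; 7 is a member.

Answer: yes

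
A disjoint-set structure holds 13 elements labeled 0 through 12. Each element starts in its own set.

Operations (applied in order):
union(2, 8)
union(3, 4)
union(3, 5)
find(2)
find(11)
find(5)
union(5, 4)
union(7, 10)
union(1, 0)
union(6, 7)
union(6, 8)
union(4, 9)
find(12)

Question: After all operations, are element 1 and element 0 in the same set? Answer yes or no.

Answer: yes

Derivation:
Step 1: union(2, 8) -> merged; set of 2 now {2, 8}
Step 2: union(3, 4) -> merged; set of 3 now {3, 4}
Step 3: union(3, 5) -> merged; set of 3 now {3, 4, 5}
Step 4: find(2) -> no change; set of 2 is {2, 8}
Step 5: find(11) -> no change; set of 11 is {11}
Step 6: find(5) -> no change; set of 5 is {3, 4, 5}
Step 7: union(5, 4) -> already same set; set of 5 now {3, 4, 5}
Step 8: union(7, 10) -> merged; set of 7 now {7, 10}
Step 9: union(1, 0) -> merged; set of 1 now {0, 1}
Step 10: union(6, 7) -> merged; set of 6 now {6, 7, 10}
Step 11: union(6, 8) -> merged; set of 6 now {2, 6, 7, 8, 10}
Step 12: union(4, 9) -> merged; set of 4 now {3, 4, 5, 9}
Step 13: find(12) -> no change; set of 12 is {12}
Set of 1: {0, 1}; 0 is a member.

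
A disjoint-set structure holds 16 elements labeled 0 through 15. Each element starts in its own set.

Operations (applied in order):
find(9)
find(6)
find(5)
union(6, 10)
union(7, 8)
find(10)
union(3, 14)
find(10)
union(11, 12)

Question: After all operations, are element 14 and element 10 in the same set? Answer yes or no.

Step 1: find(9) -> no change; set of 9 is {9}
Step 2: find(6) -> no change; set of 6 is {6}
Step 3: find(5) -> no change; set of 5 is {5}
Step 4: union(6, 10) -> merged; set of 6 now {6, 10}
Step 5: union(7, 8) -> merged; set of 7 now {7, 8}
Step 6: find(10) -> no change; set of 10 is {6, 10}
Step 7: union(3, 14) -> merged; set of 3 now {3, 14}
Step 8: find(10) -> no change; set of 10 is {6, 10}
Step 9: union(11, 12) -> merged; set of 11 now {11, 12}
Set of 14: {3, 14}; 10 is not a member.

Answer: no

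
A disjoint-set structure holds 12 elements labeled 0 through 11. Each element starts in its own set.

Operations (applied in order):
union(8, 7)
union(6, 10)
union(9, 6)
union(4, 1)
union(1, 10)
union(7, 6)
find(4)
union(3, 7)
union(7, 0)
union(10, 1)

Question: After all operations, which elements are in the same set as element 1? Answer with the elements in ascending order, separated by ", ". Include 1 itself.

Answer: 0, 1, 3, 4, 6, 7, 8, 9, 10

Derivation:
Step 1: union(8, 7) -> merged; set of 8 now {7, 8}
Step 2: union(6, 10) -> merged; set of 6 now {6, 10}
Step 3: union(9, 6) -> merged; set of 9 now {6, 9, 10}
Step 4: union(4, 1) -> merged; set of 4 now {1, 4}
Step 5: union(1, 10) -> merged; set of 1 now {1, 4, 6, 9, 10}
Step 6: union(7, 6) -> merged; set of 7 now {1, 4, 6, 7, 8, 9, 10}
Step 7: find(4) -> no change; set of 4 is {1, 4, 6, 7, 8, 9, 10}
Step 8: union(3, 7) -> merged; set of 3 now {1, 3, 4, 6, 7, 8, 9, 10}
Step 9: union(7, 0) -> merged; set of 7 now {0, 1, 3, 4, 6, 7, 8, 9, 10}
Step 10: union(10, 1) -> already same set; set of 10 now {0, 1, 3, 4, 6, 7, 8, 9, 10}
Component of 1: {0, 1, 3, 4, 6, 7, 8, 9, 10}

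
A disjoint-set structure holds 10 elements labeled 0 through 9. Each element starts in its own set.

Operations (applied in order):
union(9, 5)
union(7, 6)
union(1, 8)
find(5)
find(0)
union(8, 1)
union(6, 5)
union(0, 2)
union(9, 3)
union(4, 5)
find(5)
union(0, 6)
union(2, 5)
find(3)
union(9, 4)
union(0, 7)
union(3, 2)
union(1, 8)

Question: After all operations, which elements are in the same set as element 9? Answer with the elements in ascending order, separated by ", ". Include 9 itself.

Step 1: union(9, 5) -> merged; set of 9 now {5, 9}
Step 2: union(7, 6) -> merged; set of 7 now {6, 7}
Step 3: union(1, 8) -> merged; set of 1 now {1, 8}
Step 4: find(5) -> no change; set of 5 is {5, 9}
Step 5: find(0) -> no change; set of 0 is {0}
Step 6: union(8, 1) -> already same set; set of 8 now {1, 8}
Step 7: union(6, 5) -> merged; set of 6 now {5, 6, 7, 9}
Step 8: union(0, 2) -> merged; set of 0 now {0, 2}
Step 9: union(9, 3) -> merged; set of 9 now {3, 5, 6, 7, 9}
Step 10: union(4, 5) -> merged; set of 4 now {3, 4, 5, 6, 7, 9}
Step 11: find(5) -> no change; set of 5 is {3, 4, 5, 6, 7, 9}
Step 12: union(0, 6) -> merged; set of 0 now {0, 2, 3, 4, 5, 6, 7, 9}
Step 13: union(2, 5) -> already same set; set of 2 now {0, 2, 3, 4, 5, 6, 7, 9}
Step 14: find(3) -> no change; set of 3 is {0, 2, 3, 4, 5, 6, 7, 9}
Step 15: union(9, 4) -> already same set; set of 9 now {0, 2, 3, 4, 5, 6, 7, 9}
Step 16: union(0, 7) -> already same set; set of 0 now {0, 2, 3, 4, 5, 6, 7, 9}
Step 17: union(3, 2) -> already same set; set of 3 now {0, 2, 3, 4, 5, 6, 7, 9}
Step 18: union(1, 8) -> already same set; set of 1 now {1, 8}
Component of 9: {0, 2, 3, 4, 5, 6, 7, 9}

Answer: 0, 2, 3, 4, 5, 6, 7, 9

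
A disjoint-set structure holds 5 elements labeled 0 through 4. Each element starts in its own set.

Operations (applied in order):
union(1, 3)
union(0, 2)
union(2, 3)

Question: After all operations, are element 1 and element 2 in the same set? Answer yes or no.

Answer: yes

Derivation:
Step 1: union(1, 3) -> merged; set of 1 now {1, 3}
Step 2: union(0, 2) -> merged; set of 0 now {0, 2}
Step 3: union(2, 3) -> merged; set of 2 now {0, 1, 2, 3}
Set of 1: {0, 1, 2, 3}; 2 is a member.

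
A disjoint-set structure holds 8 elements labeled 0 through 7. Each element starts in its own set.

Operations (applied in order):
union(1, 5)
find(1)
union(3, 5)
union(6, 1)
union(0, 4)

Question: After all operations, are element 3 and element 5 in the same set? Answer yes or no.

Step 1: union(1, 5) -> merged; set of 1 now {1, 5}
Step 2: find(1) -> no change; set of 1 is {1, 5}
Step 3: union(3, 5) -> merged; set of 3 now {1, 3, 5}
Step 4: union(6, 1) -> merged; set of 6 now {1, 3, 5, 6}
Step 5: union(0, 4) -> merged; set of 0 now {0, 4}
Set of 3: {1, 3, 5, 6}; 5 is a member.

Answer: yes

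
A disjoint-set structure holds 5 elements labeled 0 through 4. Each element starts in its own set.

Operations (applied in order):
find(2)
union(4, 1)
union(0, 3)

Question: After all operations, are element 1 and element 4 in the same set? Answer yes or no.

Answer: yes

Derivation:
Step 1: find(2) -> no change; set of 2 is {2}
Step 2: union(4, 1) -> merged; set of 4 now {1, 4}
Step 3: union(0, 3) -> merged; set of 0 now {0, 3}
Set of 1: {1, 4}; 4 is a member.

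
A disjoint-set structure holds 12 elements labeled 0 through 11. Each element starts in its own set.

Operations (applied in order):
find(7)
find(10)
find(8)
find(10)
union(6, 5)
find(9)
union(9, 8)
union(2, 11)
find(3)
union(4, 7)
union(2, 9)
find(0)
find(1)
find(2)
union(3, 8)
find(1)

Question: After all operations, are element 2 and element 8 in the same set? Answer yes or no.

Answer: yes

Derivation:
Step 1: find(7) -> no change; set of 7 is {7}
Step 2: find(10) -> no change; set of 10 is {10}
Step 3: find(8) -> no change; set of 8 is {8}
Step 4: find(10) -> no change; set of 10 is {10}
Step 5: union(6, 5) -> merged; set of 6 now {5, 6}
Step 6: find(9) -> no change; set of 9 is {9}
Step 7: union(9, 8) -> merged; set of 9 now {8, 9}
Step 8: union(2, 11) -> merged; set of 2 now {2, 11}
Step 9: find(3) -> no change; set of 3 is {3}
Step 10: union(4, 7) -> merged; set of 4 now {4, 7}
Step 11: union(2, 9) -> merged; set of 2 now {2, 8, 9, 11}
Step 12: find(0) -> no change; set of 0 is {0}
Step 13: find(1) -> no change; set of 1 is {1}
Step 14: find(2) -> no change; set of 2 is {2, 8, 9, 11}
Step 15: union(3, 8) -> merged; set of 3 now {2, 3, 8, 9, 11}
Step 16: find(1) -> no change; set of 1 is {1}
Set of 2: {2, 3, 8, 9, 11}; 8 is a member.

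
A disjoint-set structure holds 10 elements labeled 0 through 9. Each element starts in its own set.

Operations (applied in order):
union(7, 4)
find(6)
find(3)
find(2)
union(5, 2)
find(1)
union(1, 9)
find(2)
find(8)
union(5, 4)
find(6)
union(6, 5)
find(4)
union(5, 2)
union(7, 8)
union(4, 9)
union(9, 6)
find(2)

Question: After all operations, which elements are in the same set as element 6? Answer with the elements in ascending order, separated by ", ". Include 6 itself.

Answer: 1, 2, 4, 5, 6, 7, 8, 9

Derivation:
Step 1: union(7, 4) -> merged; set of 7 now {4, 7}
Step 2: find(6) -> no change; set of 6 is {6}
Step 3: find(3) -> no change; set of 3 is {3}
Step 4: find(2) -> no change; set of 2 is {2}
Step 5: union(5, 2) -> merged; set of 5 now {2, 5}
Step 6: find(1) -> no change; set of 1 is {1}
Step 7: union(1, 9) -> merged; set of 1 now {1, 9}
Step 8: find(2) -> no change; set of 2 is {2, 5}
Step 9: find(8) -> no change; set of 8 is {8}
Step 10: union(5, 4) -> merged; set of 5 now {2, 4, 5, 7}
Step 11: find(6) -> no change; set of 6 is {6}
Step 12: union(6, 5) -> merged; set of 6 now {2, 4, 5, 6, 7}
Step 13: find(4) -> no change; set of 4 is {2, 4, 5, 6, 7}
Step 14: union(5, 2) -> already same set; set of 5 now {2, 4, 5, 6, 7}
Step 15: union(7, 8) -> merged; set of 7 now {2, 4, 5, 6, 7, 8}
Step 16: union(4, 9) -> merged; set of 4 now {1, 2, 4, 5, 6, 7, 8, 9}
Step 17: union(9, 6) -> already same set; set of 9 now {1, 2, 4, 5, 6, 7, 8, 9}
Step 18: find(2) -> no change; set of 2 is {1, 2, 4, 5, 6, 7, 8, 9}
Component of 6: {1, 2, 4, 5, 6, 7, 8, 9}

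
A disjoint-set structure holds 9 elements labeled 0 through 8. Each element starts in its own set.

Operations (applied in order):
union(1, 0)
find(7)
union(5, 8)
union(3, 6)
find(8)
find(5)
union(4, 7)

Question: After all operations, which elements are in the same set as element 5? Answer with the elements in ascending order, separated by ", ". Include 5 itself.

Answer: 5, 8

Derivation:
Step 1: union(1, 0) -> merged; set of 1 now {0, 1}
Step 2: find(7) -> no change; set of 7 is {7}
Step 3: union(5, 8) -> merged; set of 5 now {5, 8}
Step 4: union(3, 6) -> merged; set of 3 now {3, 6}
Step 5: find(8) -> no change; set of 8 is {5, 8}
Step 6: find(5) -> no change; set of 5 is {5, 8}
Step 7: union(4, 7) -> merged; set of 4 now {4, 7}
Component of 5: {5, 8}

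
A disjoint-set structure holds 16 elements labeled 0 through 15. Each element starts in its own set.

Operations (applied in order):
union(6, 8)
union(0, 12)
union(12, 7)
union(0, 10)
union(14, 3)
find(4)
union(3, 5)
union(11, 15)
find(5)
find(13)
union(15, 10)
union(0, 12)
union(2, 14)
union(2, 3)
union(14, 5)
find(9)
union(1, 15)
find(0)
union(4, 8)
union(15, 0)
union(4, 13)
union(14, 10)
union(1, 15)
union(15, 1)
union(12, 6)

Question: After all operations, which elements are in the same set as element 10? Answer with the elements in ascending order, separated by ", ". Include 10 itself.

Step 1: union(6, 8) -> merged; set of 6 now {6, 8}
Step 2: union(0, 12) -> merged; set of 0 now {0, 12}
Step 3: union(12, 7) -> merged; set of 12 now {0, 7, 12}
Step 4: union(0, 10) -> merged; set of 0 now {0, 7, 10, 12}
Step 5: union(14, 3) -> merged; set of 14 now {3, 14}
Step 6: find(4) -> no change; set of 4 is {4}
Step 7: union(3, 5) -> merged; set of 3 now {3, 5, 14}
Step 8: union(11, 15) -> merged; set of 11 now {11, 15}
Step 9: find(5) -> no change; set of 5 is {3, 5, 14}
Step 10: find(13) -> no change; set of 13 is {13}
Step 11: union(15, 10) -> merged; set of 15 now {0, 7, 10, 11, 12, 15}
Step 12: union(0, 12) -> already same set; set of 0 now {0, 7, 10, 11, 12, 15}
Step 13: union(2, 14) -> merged; set of 2 now {2, 3, 5, 14}
Step 14: union(2, 3) -> already same set; set of 2 now {2, 3, 5, 14}
Step 15: union(14, 5) -> already same set; set of 14 now {2, 3, 5, 14}
Step 16: find(9) -> no change; set of 9 is {9}
Step 17: union(1, 15) -> merged; set of 1 now {0, 1, 7, 10, 11, 12, 15}
Step 18: find(0) -> no change; set of 0 is {0, 1, 7, 10, 11, 12, 15}
Step 19: union(4, 8) -> merged; set of 4 now {4, 6, 8}
Step 20: union(15, 0) -> already same set; set of 15 now {0, 1, 7, 10, 11, 12, 15}
Step 21: union(4, 13) -> merged; set of 4 now {4, 6, 8, 13}
Step 22: union(14, 10) -> merged; set of 14 now {0, 1, 2, 3, 5, 7, 10, 11, 12, 14, 15}
Step 23: union(1, 15) -> already same set; set of 1 now {0, 1, 2, 3, 5, 7, 10, 11, 12, 14, 15}
Step 24: union(15, 1) -> already same set; set of 15 now {0, 1, 2, 3, 5, 7, 10, 11, 12, 14, 15}
Step 25: union(12, 6) -> merged; set of 12 now {0, 1, 2, 3, 4, 5, 6, 7, 8, 10, 11, 12, 13, 14, 15}
Component of 10: {0, 1, 2, 3, 4, 5, 6, 7, 8, 10, 11, 12, 13, 14, 15}

Answer: 0, 1, 2, 3, 4, 5, 6, 7, 8, 10, 11, 12, 13, 14, 15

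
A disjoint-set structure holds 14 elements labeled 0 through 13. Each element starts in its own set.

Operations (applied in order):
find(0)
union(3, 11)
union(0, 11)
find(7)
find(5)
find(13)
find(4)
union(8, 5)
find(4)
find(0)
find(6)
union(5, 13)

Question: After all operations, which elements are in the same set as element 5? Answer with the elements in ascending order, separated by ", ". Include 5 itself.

Answer: 5, 8, 13

Derivation:
Step 1: find(0) -> no change; set of 0 is {0}
Step 2: union(3, 11) -> merged; set of 3 now {3, 11}
Step 3: union(0, 11) -> merged; set of 0 now {0, 3, 11}
Step 4: find(7) -> no change; set of 7 is {7}
Step 5: find(5) -> no change; set of 5 is {5}
Step 6: find(13) -> no change; set of 13 is {13}
Step 7: find(4) -> no change; set of 4 is {4}
Step 8: union(8, 5) -> merged; set of 8 now {5, 8}
Step 9: find(4) -> no change; set of 4 is {4}
Step 10: find(0) -> no change; set of 0 is {0, 3, 11}
Step 11: find(6) -> no change; set of 6 is {6}
Step 12: union(5, 13) -> merged; set of 5 now {5, 8, 13}
Component of 5: {5, 8, 13}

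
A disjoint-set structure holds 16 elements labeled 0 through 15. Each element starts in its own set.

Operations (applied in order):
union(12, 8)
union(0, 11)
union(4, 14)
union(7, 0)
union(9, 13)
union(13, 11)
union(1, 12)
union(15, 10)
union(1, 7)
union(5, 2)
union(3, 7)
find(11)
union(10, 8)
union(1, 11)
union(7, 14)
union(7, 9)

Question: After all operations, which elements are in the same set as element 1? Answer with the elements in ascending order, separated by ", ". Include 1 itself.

Step 1: union(12, 8) -> merged; set of 12 now {8, 12}
Step 2: union(0, 11) -> merged; set of 0 now {0, 11}
Step 3: union(4, 14) -> merged; set of 4 now {4, 14}
Step 4: union(7, 0) -> merged; set of 7 now {0, 7, 11}
Step 5: union(9, 13) -> merged; set of 9 now {9, 13}
Step 6: union(13, 11) -> merged; set of 13 now {0, 7, 9, 11, 13}
Step 7: union(1, 12) -> merged; set of 1 now {1, 8, 12}
Step 8: union(15, 10) -> merged; set of 15 now {10, 15}
Step 9: union(1, 7) -> merged; set of 1 now {0, 1, 7, 8, 9, 11, 12, 13}
Step 10: union(5, 2) -> merged; set of 5 now {2, 5}
Step 11: union(3, 7) -> merged; set of 3 now {0, 1, 3, 7, 8, 9, 11, 12, 13}
Step 12: find(11) -> no change; set of 11 is {0, 1, 3, 7, 8, 9, 11, 12, 13}
Step 13: union(10, 8) -> merged; set of 10 now {0, 1, 3, 7, 8, 9, 10, 11, 12, 13, 15}
Step 14: union(1, 11) -> already same set; set of 1 now {0, 1, 3, 7, 8, 9, 10, 11, 12, 13, 15}
Step 15: union(7, 14) -> merged; set of 7 now {0, 1, 3, 4, 7, 8, 9, 10, 11, 12, 13, 14, 15}
Step 16: union(7, 9) -> already same set; set of 7 now {0, 1, 3, 4, 7, 8, 9, 10, 11, 12, 13, 14, 15}
Component of 1: {0, 1, 3, 4, 7, 8, 9, 10, 11, 12, 13, 14, 15}

Answer: 0, 1, 3, 4, 7, 8, 9, 10, 11, 12, 13, 14, 15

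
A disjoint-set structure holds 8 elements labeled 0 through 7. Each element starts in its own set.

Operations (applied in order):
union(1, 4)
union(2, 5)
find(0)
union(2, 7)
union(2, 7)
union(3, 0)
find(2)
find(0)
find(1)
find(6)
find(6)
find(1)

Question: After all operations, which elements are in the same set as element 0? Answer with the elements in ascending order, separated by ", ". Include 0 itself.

Step 1: union(1, 4) -> merged; set of 1 now {1, 4}
Step 2: union(2, 5) -> merged; set of 2 now {2, 5}
Step 3: find(0) -> no change; set of 0 is {0}
Step 4: union(2, 7) -> merged; set of 2 now {2, 5, 7}
Step 5: union(2, 7) -> already same set; set of 2 now {2, 5, 7}
Step 6: union(3, 0) -> merged; set of 3 now {0, 3}
Step 7: find(2) -> no change; set of 2 is {2, 5, 7}
Step 8: find(0) -> no change; set of 0 is {0, 3}
Step 9: find(1) -> no change; set of 1 is {1, 4}
Step 10: find(6) -> no change; set of 6 is {6}
Step 11: find(6) -> no change; set of 6 is {6}
Step 12: find(1) -> no change; set of 1 is {1, 4}
Component of 0: {0, 3}

Answer: 0, 3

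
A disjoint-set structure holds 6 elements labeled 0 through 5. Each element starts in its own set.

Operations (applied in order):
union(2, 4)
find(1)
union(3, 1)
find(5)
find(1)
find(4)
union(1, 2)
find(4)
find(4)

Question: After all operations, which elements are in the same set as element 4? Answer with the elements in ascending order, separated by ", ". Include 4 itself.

Answer: 1, 2, 3, 4

Derivation:
Step 1: union(2, 4) -> merged; set of 2 now {2, 4}
Step 2: find(1) -> no change; set of 1 is {1}
Step 3: union(3, 1) -> merged; set of 3 now {1, 3}
Step 4: find(5) -> no change; set of 5 is {5}
Step 5: find(1) -> no change; set of 1 is {1, 3}
Step 6: find(4) -> no change; set of 4 is {2, 4}
Step 7: union(1, 2) -> merged; set of 1 now {1, 2, 3, 4}
Step 8: find(4) -> no change; set of 4 is {1, 2, 3, 4}
Step 9: find(4) -> no change; set of 4 is {1, 2, 3, 4}
Component of 4: {1, 2, 3, 4}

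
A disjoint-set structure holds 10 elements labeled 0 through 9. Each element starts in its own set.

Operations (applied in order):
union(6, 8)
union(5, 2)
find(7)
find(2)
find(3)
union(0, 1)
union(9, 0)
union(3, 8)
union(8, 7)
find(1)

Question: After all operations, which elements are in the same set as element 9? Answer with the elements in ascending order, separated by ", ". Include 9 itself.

Answer: 0, 1, 9

Derivation:
Step 1: union(6, 8) -> merged; set of 6 now {6, 8}
Step 2: union(5, 2) -> merged; set of 5 now {2, 5}
Step 3: find(7) -> no change; set of 7 is {7}
Step 4: find(2) -> no change; set of 2 is {2, 5}
Step 5: find(3) -> no change; set of 3 is {3}
Step 6: union(0, 1) -> merged; set of 0 now {0, 1}
Step 7: union(9, 0) -> merged; set of 9 now {0, 1, 9}
Step 8: union(3, 8) -> merged; set of 3 now {3, 6, 8}
Step 9: union(8, 7) -> merged; set of 8 now {3, 6, 7, 8}
Step 10: find(1) -> no change; set of 1 is {0, 1, 9}
Component of 9: {0, 1, 9}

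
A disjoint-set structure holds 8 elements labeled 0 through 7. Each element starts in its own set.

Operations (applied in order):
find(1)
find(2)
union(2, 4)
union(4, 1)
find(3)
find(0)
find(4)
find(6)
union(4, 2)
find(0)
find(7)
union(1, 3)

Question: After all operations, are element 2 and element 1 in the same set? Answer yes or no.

Answer: yes

Derivation:
Step 1: find(1) -> no change; set of 1 is {1}
Step 2: find(2) -> no change; set of 2 is {2}
Step 3: union(2, 4) -> merged; set of 2 now {2, 4}
Step 4: union(4, 1) -> merged; set of 4 now {1, 2, 4}
Step 5: find(3) -> no change; set of 3 is {3}
Step 6: find(0) -> no change; set of 0 is {0}
Step 7: find(4) -> no change; set of 4 is {1, 2, 4}
Step 8: find(6) -> no change; set of 6 is {6}
Step 9: union(4, 2) -> already same set; set of 4 now {1, 2, 4}
Step 10: find(0) -> no change; set of 0 is {0}
Step 11: find(7) -> no change; set of 7 is {7}
Step 12: union(1, 3) -> merged; set of 1 now {1, 2, 3, 4}
Set of 2: {1, 2, 3, 4}; 1 is a member.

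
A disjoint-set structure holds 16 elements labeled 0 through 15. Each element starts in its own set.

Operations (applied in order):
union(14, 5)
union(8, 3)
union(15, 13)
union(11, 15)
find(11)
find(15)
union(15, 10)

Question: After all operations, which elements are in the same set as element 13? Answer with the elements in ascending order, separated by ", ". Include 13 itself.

Step 1: union(14, 5) -> merged; set of 14 now {5, 14}
Step 2: union(8, 3) -> merged; set of 8 now {3, 8}
Step 3: union(15, 13) -> merged; set of 15 now {13, 15}
Step 4: union(11, 15) -> merged; set of 11 now {11, 13, 15}
Step 5: find(11) -> no change; set of 11 is {11, 13, 15}
Step 6: find(15) -> no change; set of 15 is {11, 13, 15}
Step 7: union(15, 10) -> merged; set of 15 now {10, 11, 13, 15}
Component of 13: {10, 11, 13, 15}

Answer: 10, 11, 13, 15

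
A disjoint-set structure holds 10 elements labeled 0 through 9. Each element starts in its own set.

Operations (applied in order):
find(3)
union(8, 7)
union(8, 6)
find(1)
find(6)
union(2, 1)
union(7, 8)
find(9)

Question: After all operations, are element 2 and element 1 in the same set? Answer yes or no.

Step 1: find(3) -> no change; set of 3 is {3}
Step 2: union(8, 7) -> merged; set of 8 now {7, 8}
Step 3: union(8, 6) -> merged; set of 8 now {6, 7, 8}
Step 4: find(1) -> no change; set of 1 is {1}
Step 5: find(6) -> no change; set of 6 is {6, 7, 8}
Step 6: union(2, 1) -> merged; set of 2 now {1, 2}
Step 7: union(7, 8) -> already same set; set of 7 now {6, 7, 8}
Step 8: find(9) -> no change; set of 9 is {9}
Set of 2: {1, 2}; 1 is a member.

Answer: yes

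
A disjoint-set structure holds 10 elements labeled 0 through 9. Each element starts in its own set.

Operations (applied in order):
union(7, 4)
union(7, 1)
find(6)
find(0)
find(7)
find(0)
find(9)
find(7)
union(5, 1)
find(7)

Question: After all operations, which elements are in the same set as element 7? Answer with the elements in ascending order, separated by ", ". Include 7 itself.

Answer: 1, 4, 5, 7

Derivation:
Step 1: union(7, 4) -> merged; set of 7 now {4, 7}
Step 2: union(7, 1) -> merged; set of 7 now {1, 4, 7}
Step 3: find(6) -> no change; set of 6 is {6}
Step 4: find(0) -> no change; set of 0 is {0}
Step 5: find(7) -> no change; set of 7 is {1, 4, 7}
Step 6: find(0) -> no change; set of 0 is {0}
Step 7: find(9) -> no change; set of 9 is {9}
Step 8: find(7) -> no change; set of 7 is {1, 4, 7}
Step 9: union(5, 1) -> merged; set of 5 now {1, 4, 5, 7}
Step 10: find(7) -> no change; set of 7 is {1, 4, 5, 7}
Component of 7: {1, 4, 5, 7}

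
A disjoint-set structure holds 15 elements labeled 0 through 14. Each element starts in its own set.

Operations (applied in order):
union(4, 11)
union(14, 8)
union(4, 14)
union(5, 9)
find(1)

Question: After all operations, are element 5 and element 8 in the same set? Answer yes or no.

Answer: no

Derivation:
Step 1: union(4, 11) -> merged; set of 4 now {4, 11}
Step 2: union(14, 8) -> merged; set of 14 now {8, 14}
Step 3: union(4, 14) -> merged; set of 4 now {4, 8, 11, 14}
Step 4: union(5, 9) -> merged; set of 5 now {5, 9}
Step 5: find(1) -> no change; set of 1 is {1}
Set of 5: {5, 9}; 8 is not a member.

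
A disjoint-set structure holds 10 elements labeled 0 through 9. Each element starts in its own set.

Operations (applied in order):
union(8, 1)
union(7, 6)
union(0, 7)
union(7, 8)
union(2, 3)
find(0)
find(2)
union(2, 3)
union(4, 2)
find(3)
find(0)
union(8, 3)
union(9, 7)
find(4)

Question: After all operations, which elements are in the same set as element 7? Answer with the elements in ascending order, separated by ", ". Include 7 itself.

Step 1: union(8, 1) -> merged; set of 8 now {1, 8}
Step 2: union(7, 6) -> merged; set of 7 now {6, 7}
Step 3: union(0, 7) -> merged; set of 0 now {0, 6, 7}
Step 4: union(7, 8) -> merged; set of 7 now {0, 1, 6, 7, 8}
Step 5: union(2, 3) -> merged; set of 2 now {2, 3}
Step 6: find(0) -> no change; set of 0 is {0, 1, 6, 7, 8}
Step 7: find(2) -> no change; set of 2 is {2, 3}
Step 8: union(2, 3) -> already same set; set of 2 now {2, 3}
Step 9: union(4, 2) -> merged; set of 4 now {2, 3, 4}
Step 10: find(3) -> no change; set of 3 is {2, 3, 4}
Step 11: find(0) -> no change; set of 0 is {0, 1, 6, 7, 8}
Step 12: union(8, 3) -> merged; set of 8 now {0, 1, 2, 3, 4, 6, 7, 8}
Step 13: union(9, 7) -> merged; set of 9 now {0, 1, 2, 3, 4, 6, 7, 8, 9}
Step 14: find(4) -> no change; set of 4 is {0, 1, 2, 3, 4, 6, 7, 8, 9}
Component of 7: {0, 1, 2, 3, 4, 6, 7, 8, 9}

Answer: 0, 1, 2, 3, 4, 6, 7, 8, 9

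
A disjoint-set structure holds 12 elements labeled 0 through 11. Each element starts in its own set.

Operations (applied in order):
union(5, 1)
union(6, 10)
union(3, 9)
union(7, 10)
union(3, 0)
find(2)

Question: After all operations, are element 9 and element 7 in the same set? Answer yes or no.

Step 1: union(5, 1) -> merged; set of 5 now {1, 5}
Step 2: union(6, 10) -> merged; set of 6 now {6, 10}
Step 3: union(3, 9) -> merged; set of 3 now {3, 9}
Step 4: union(7, 10) -> merged; set of 7 now {6, 7, 10}
Step 5: union(3, 0) -> merged; set of 3 now {0, 3, 9}
Step 6: find(2) -> no change; set of 2 is {2}
Set of 9: {0, 3, 9}; 7 is not a member.

Answer: no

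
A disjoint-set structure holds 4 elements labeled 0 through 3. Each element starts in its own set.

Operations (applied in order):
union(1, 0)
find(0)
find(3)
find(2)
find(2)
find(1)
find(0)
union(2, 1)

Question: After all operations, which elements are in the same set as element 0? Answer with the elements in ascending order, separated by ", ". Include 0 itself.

Step 1: union(1, 0) -> merged; set of 1 now {0, 1}
Step 2: find(0) -> no change; set of 0 is {0, 1}
Step 3: find(3) -> no change; set of 3 is {3}
Step 4: find(2) -> no change; set of 2 is {2}
Step 5: find(2) -> no change; set of 2 is {2}
Step 6: find(1) -> no change; set of 1 is {0, 1}
Step 7: find(0) -> no change; set of 0 is {0, 1}
Step 8: union(2, 1) -> merged; set of 2 now {0, 1, 2}
Component of 0: {0, 1, 2}

Answer: 0, 1, 2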